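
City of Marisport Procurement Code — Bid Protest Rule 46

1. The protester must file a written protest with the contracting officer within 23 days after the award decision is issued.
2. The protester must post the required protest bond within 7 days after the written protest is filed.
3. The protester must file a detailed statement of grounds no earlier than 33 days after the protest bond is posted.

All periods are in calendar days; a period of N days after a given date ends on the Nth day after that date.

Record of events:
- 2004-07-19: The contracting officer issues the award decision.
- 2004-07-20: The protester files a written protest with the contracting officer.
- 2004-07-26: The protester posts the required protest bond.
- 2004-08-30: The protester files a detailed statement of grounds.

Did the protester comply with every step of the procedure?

Yes

(1) due by 2004-07-19 + 23 days = 2004-08-11; done 2004-07-20 — timely.
(2) due by 2004-07-20 + 7 days = 2004-07-27; 2004-07-26 is within that limit.
(3) permitted from 2004-07-26 + 33 days = 2004-08-28 onward; 2004-08-30 is on or after that date.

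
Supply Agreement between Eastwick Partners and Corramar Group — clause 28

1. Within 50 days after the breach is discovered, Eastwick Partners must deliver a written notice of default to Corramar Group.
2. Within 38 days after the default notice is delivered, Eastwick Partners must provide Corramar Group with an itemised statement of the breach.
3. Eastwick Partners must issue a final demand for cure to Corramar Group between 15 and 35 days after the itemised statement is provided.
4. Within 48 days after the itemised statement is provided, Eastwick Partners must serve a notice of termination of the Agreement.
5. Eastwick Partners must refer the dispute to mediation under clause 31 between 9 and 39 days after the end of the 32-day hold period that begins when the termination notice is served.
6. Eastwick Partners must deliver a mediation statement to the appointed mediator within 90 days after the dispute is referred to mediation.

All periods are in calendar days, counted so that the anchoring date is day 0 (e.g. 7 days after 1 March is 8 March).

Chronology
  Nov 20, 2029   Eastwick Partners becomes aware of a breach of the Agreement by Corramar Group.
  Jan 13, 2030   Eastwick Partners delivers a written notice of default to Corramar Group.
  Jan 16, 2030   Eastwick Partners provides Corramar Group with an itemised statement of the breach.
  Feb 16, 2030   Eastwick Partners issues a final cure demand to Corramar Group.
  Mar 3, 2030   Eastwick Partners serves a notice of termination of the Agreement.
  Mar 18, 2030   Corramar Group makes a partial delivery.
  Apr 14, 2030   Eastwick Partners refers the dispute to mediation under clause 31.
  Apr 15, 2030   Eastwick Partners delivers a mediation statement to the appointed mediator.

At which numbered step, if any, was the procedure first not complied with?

Step 1

Step 1: 50 days after Nov 20, 2029 (when the breach is discovered) is Jan 9, 2030; not done until Jan 13, 2030, 4 days after the deadline.
The analysis stops there.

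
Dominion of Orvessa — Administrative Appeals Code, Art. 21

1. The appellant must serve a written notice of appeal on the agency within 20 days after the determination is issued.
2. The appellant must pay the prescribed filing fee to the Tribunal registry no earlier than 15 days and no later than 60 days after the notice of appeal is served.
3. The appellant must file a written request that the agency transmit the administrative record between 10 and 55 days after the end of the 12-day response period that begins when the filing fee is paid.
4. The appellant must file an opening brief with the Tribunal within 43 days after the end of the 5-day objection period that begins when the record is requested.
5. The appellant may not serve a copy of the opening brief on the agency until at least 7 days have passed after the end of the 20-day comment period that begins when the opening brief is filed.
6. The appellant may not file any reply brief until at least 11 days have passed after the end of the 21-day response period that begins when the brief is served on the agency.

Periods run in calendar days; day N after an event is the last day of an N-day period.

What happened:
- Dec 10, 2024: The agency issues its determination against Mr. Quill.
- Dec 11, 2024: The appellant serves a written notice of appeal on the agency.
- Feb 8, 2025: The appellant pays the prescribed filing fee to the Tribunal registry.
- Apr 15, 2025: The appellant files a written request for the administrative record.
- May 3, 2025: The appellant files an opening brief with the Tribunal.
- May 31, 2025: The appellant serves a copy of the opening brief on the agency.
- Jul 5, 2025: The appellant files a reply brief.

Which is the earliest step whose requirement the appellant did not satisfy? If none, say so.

(1) due by Dec 10, 2024 + 20 days = Dec 30, 2024; Dec 11, 2024 is within that limit.
(2) the permitted window runs from Dec 11, 2024 + 15 = Dec 26, 2024 to Dec 11, 2024 + 60 = Feb 9, 2025; Feb 8, 2025 falls inside that range.
(3) the permitted window runs from Feb 20, 2025 + 10 = Mar 2, 2025 to Feb 20, 2025 + 55 = Apr 16, 2025; done Apr 15, 2025 — within the window.
(4) due by Apr 20, 2025 + 43 days = Jun 2, 2025; done May 3, 2025 — timely.
(5) permitted from May 23, 2025 + 7 days = May 30, 2025 onward; done May 31, 2025 — permitted.
(6) permitted from Jun 21, 2025 + 11 days = Jul 2, 2025 onward; done Jul 5, 2025, after the minimum wait.

None — every step was satisfied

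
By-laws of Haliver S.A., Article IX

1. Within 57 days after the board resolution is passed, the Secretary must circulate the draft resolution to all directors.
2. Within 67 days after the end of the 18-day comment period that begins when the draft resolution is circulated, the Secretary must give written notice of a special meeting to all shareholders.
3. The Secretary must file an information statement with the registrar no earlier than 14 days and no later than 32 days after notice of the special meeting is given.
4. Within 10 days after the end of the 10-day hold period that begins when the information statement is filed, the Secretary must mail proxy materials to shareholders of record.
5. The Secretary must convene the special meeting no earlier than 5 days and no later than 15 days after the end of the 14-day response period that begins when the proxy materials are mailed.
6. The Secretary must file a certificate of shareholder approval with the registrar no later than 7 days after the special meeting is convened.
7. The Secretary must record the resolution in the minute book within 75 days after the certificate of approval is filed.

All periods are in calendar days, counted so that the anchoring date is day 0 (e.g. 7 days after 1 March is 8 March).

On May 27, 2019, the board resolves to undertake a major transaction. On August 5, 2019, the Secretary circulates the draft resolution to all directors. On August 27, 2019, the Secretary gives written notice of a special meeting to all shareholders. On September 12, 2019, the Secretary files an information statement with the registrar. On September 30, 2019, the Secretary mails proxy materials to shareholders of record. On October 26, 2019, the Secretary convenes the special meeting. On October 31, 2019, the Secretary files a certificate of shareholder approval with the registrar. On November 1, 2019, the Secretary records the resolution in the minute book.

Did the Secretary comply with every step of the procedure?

No

Step 1: 57 days after May 27, 2019 (when the board resolution is passed) is July 23, 2019; not done until August 5, 2019, 13 days after the deadline.
The analysis stops there.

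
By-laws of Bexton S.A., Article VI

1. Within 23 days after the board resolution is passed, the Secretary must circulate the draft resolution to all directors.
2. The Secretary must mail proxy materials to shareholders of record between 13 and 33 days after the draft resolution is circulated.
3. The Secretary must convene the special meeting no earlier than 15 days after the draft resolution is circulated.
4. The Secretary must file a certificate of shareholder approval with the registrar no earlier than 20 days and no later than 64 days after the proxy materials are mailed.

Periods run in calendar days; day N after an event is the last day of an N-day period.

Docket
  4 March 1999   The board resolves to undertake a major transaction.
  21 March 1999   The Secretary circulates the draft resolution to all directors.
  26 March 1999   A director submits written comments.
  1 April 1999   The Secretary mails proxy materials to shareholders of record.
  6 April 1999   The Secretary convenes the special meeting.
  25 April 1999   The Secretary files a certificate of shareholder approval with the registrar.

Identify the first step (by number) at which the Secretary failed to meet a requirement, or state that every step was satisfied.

Step 1 — counting 23 days from 4 March 1999 (when the board resolution is passed) gives a deadline of 27 March 1999; 21 March 1999 is within that limit.
Step 2 — 13 and 33 days from 21 March 1999 (when the draft resolution is circulated) are 3 April 1999 and 23 April 1999 respectively; done 1 April 1999 — 2 days before the window opened.
The analysis stops there.

Step 2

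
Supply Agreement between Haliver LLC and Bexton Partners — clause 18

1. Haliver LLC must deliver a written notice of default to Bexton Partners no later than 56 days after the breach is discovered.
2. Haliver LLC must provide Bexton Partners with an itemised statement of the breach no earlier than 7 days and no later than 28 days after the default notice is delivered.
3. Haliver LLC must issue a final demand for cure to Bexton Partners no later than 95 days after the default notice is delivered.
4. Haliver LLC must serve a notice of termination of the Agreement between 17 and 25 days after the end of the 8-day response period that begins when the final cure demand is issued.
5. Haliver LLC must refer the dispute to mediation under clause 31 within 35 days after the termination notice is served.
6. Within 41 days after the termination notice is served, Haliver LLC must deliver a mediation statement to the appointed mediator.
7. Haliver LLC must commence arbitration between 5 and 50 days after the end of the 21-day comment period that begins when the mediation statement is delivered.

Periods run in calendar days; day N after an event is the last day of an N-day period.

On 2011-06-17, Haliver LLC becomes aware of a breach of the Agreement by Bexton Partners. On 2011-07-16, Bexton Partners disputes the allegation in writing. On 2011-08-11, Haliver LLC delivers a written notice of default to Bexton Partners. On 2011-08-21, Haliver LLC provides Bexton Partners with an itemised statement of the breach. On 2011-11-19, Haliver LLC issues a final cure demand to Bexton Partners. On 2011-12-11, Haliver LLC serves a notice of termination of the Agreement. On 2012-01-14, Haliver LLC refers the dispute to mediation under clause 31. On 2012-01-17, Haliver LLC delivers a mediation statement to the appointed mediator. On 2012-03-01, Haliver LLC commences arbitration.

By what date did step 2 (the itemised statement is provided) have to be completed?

Step 2 runs from 2011-08-11, when the default notice is delivered. The window is 7–28 days after 2011-08-11; it closes on 2011-09-08.

2011-09-08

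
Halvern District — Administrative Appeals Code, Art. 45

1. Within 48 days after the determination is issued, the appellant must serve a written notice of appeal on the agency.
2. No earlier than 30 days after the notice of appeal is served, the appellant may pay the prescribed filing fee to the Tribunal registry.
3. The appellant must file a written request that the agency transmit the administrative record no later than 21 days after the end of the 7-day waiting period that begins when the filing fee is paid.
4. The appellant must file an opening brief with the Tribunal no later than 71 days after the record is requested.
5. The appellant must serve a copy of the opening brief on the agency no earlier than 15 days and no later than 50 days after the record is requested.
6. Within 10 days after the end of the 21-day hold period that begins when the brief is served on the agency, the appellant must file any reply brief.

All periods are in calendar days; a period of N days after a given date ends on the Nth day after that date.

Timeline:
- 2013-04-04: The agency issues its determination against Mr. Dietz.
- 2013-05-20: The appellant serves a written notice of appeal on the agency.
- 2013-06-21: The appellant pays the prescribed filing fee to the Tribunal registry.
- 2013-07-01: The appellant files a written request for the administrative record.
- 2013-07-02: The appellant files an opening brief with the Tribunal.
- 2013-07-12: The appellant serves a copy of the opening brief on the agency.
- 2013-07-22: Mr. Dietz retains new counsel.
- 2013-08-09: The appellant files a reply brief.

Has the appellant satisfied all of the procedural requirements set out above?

No

Step 1: 48 days after 2013-04-04 (when the determination is issued) is 2013-05-22; done 2013-05-20 — timely.
Step 2: the earliest permitted date is 30 days after 2013-05-20 (when the notice of appeal is served), i.e. 2013-06-19; 2013-06-21 is on or after that date.
Step 3: 21 days after 2013-06-28 (end of the 7-day waiting period, which began when the filing fee is paid on 2013-06-21) is 2013-07-19; completed 2013-07-01, before the deadline.
Step 4: 71 days after 2013-07-01 (when the record is requested) is 2013-09-10; done 2013-07-02 — timely.
Step 5: the window is 15–50 days after 2013-07-01 (when the record is requested), so 2013-07-16 through 2013-08-20; 2013-07-12 is 4 days too early.
Later steps need not be reached.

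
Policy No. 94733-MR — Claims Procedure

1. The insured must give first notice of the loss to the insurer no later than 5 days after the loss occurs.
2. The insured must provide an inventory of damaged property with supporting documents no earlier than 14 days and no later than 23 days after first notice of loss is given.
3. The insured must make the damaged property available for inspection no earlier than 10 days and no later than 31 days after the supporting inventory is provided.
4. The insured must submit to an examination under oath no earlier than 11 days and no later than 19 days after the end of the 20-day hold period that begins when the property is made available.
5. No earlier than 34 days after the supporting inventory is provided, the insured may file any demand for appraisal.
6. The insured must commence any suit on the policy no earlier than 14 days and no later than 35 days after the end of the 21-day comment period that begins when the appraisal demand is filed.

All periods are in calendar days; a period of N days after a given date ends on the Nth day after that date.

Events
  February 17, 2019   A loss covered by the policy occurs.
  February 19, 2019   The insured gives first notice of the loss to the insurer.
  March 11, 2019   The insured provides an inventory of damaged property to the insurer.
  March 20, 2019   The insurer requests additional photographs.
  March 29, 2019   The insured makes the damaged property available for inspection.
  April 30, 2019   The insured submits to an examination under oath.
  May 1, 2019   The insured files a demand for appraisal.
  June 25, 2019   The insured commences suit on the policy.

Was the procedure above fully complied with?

Yes

(1) due by February 17, 2019 + 5 days = February 22, 2019; done February 19, 2019 — timely.
(2) the permitted window runs from February 19, 2019 + 14 = March 5, 2019 to February 19, 2019 + 23 = March 14, 2019; done March 11, 2019, which is between those dates.
(3) the permitted window runs from March 11, 2019 + 10 = March 21, 2019 to March 11, 2019 + 31 = April 11, 2019; done March 29, 2019 — within the window.
(4) the permitted window runs from April 18, 2019 + 11 = April 29, 2019 to April 18, 2019 + 19 = May 7, 2019; done April 30, 2019 — within the window.
(5) permitted from March 11, 2019 + 34 days = April 14, 2019 onward; May 1, 2019 is on or after that date.
(6) the permitted window runs from May 22, 2019 + 14 = June 5, 2019 to May 22, 2019 + 35 = June 26, 2019; done June 25, 2019, which is between those dates.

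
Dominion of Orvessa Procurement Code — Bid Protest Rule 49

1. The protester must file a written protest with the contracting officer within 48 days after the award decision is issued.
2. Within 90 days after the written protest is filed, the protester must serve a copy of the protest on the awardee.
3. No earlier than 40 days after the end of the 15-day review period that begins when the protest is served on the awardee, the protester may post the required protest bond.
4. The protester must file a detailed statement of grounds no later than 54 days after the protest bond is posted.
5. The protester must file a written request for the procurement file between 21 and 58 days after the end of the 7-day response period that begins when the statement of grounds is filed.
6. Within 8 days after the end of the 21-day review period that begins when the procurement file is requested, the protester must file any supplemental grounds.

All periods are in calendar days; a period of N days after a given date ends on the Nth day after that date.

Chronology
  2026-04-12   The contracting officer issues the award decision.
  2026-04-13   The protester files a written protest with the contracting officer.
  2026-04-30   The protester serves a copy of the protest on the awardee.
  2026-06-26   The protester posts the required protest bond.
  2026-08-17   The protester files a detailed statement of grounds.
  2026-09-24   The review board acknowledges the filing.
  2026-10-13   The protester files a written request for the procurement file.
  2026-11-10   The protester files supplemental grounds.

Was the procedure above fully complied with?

(1) due by 2026-04-12 + 48 days = 2026-05-30; 2026-04-13 is within that limit.
(2) due by 2026-04-13 + 90 days = 2026-07-12; completed 2026-04-30, before the deadline.
(3) permitted from 2026-05-15 + 40 days = 2026-06-24 onward; 2026-06-26 is on or after that date.
(4) due by 2026-06-26 + 54 days = 2026-08-19; completed 2026-08-17, before the deadline.
(5) the permitted window runs from 2026-08-24 + 21 = 2026-09-14 to 2026-08-24 + 58 = 2026-10-21; done 2026-10-13 — within the window.
(6) due by 2026-11-03 + 8 days = 2026-11-11; done 2026-11-10 — timely.

Yes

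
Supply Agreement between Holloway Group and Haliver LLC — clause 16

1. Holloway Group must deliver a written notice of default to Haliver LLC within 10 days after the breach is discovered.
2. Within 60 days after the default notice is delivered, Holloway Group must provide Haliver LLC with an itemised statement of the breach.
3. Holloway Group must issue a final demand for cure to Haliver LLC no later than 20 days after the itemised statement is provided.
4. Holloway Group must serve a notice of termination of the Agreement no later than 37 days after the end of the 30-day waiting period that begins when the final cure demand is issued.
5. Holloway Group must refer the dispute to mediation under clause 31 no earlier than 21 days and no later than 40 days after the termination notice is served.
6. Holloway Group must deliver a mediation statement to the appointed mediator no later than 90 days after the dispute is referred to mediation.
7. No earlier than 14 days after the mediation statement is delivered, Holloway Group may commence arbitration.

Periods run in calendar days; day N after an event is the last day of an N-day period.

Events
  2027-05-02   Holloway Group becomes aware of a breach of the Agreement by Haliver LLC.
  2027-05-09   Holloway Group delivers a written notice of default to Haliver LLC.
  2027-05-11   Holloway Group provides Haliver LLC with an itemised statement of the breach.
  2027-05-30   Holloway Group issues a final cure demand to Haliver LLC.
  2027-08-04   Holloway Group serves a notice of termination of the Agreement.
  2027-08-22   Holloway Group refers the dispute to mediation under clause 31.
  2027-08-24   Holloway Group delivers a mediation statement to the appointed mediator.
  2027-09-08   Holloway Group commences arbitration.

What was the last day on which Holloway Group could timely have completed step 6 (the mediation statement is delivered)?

Step 6 runs from 2027-08-22, when the dispute is referred to mediation. 90 days after 2027-08-22 is 2027-11-20.

2027-11-20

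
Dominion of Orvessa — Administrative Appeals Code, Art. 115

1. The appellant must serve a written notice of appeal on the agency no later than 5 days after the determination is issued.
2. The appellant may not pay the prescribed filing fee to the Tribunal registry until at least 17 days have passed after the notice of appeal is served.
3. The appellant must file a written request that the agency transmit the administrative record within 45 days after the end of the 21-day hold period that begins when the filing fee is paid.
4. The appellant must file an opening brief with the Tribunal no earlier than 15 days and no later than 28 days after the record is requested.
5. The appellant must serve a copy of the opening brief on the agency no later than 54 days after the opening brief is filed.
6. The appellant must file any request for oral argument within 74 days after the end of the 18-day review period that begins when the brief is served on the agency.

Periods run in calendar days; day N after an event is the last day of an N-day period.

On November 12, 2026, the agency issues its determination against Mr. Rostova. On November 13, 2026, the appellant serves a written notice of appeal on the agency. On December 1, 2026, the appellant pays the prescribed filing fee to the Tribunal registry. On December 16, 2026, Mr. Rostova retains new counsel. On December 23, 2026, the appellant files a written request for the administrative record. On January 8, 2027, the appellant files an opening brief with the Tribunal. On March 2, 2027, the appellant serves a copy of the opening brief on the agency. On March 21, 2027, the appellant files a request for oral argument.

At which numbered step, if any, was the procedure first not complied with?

None — every step was satisfied

Step 1 — counting 5 days from November 12, 2026 (when the determination is issued) gives a deadline of November 17, 2026; done November 13, 2026 — timely.
Step 2 — must wait 17 days from November 13, 2026 (when the notice of appeal is served), so not before November 30, 2026; done December 1, 2026, after the minimum wait.
Step 3 — counting 45 days from December 22, 2026 (end of the 21-day hold period, which began when the filing fee is paid on December 1, 2026) gives a deadline of February 5, 2027; December 23, 2026 is within that limit.
Step 4 — 15 and 28 days from December 23, 2026 (when the record is requested) are January 7, 2027 and January 20, 2027 respectively; done January 8, 2027, which is between those dates.
Step 5 — counting 54 days from January 8, 2027 (when the opening brief is filed) gives a deadline of March 3, 2027; completed March 2, 2027, before the deadline.
Step 6 — counting 74 days from March 20, 2027 (end of the 18-day review period, which began when the brief is served on the agency on March 2, 2027) gives a deadline of June 2, 2027; done March 21, 2027 — timely.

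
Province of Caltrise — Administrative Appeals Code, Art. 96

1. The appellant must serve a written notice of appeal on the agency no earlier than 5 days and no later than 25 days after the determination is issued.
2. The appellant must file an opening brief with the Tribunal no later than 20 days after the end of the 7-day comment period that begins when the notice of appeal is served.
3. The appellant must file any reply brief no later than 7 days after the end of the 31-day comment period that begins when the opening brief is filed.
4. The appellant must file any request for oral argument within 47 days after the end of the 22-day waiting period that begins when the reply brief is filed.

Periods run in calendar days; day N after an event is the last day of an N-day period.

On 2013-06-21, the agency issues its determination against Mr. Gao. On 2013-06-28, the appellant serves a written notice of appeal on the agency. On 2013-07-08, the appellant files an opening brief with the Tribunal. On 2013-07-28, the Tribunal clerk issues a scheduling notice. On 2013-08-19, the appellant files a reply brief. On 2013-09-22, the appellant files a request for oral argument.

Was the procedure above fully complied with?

No

Step 1 — 5 and 25 days from 2013-06-21 (when the determination is issued) are 2013-06-26 and 2013-07-16 respectively; done 2013-06-28, which is between those dates.
Step 2 — counting 20 days from 2013-07-05 (end of the 7-day comment period, which began when the notice of appeal is served on 2013-06-28) gives a deadline of 2013-07-25; completed 2013-07-08, before the deadline.
Step 3 — counting 7 days from 2013-08-08 (end of the 31-day comment period, which began when the opening brief is filed on 2013-07-08) gives a deadline of 2013-08-15; not done until 2013-08-19, 4 days after the deadline.
That is the first point of non-compliance.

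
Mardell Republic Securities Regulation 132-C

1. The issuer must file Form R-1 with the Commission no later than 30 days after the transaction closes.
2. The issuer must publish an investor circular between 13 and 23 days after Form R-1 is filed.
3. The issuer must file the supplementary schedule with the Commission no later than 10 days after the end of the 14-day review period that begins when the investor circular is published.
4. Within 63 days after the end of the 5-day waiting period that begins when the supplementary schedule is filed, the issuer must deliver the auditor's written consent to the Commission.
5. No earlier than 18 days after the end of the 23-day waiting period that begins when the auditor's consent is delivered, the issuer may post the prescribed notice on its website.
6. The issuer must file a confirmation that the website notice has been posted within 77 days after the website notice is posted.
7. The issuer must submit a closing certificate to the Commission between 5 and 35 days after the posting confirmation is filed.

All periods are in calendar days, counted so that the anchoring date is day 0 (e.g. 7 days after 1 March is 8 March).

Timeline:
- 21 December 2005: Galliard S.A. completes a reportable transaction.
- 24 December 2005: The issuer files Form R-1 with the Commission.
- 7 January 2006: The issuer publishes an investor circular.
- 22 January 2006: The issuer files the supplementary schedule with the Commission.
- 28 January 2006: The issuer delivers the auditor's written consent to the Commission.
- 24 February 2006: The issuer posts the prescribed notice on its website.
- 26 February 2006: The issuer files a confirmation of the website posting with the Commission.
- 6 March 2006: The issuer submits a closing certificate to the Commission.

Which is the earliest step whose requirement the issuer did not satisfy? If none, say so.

Step 1 — counting 30 days from 21 December 2005 (when the transaction closes) gives a deadline of 20 January 2006; done 24 December 2005 — timely.
Step 2 — 13 and 23 days from 24 December 2005 (when Form R-1 is filed) are 6 January 2006 and 16 January 2006 respectively; 7 January 2006 falls inside that range.
Step 3 — counting 10 days from 21 January 2006 (end of the 14-day review period, which began when the investor circular is published on 7 January 2006) gives a deadline of 31 January 2006; 22 January 2006 is within that limit.
Step 4 — counting 63 days from 27 January 2006 (end of the 5-day waiting period, which began when the supplementary schedule is filed on 22 January 2006) gives a deadline of 31 March 2006; done 28 January 2006 — timely.
Step 5 — must wait 18 days from 20 February 2006 (end of the 23-day waiting period, which began when the auditor's consent is delivered on 28 January 2006), so not before 10 March 2006; 24 February 2006 is 14 days before the earliest permitted date.
Later steps need not be reached.

Step 5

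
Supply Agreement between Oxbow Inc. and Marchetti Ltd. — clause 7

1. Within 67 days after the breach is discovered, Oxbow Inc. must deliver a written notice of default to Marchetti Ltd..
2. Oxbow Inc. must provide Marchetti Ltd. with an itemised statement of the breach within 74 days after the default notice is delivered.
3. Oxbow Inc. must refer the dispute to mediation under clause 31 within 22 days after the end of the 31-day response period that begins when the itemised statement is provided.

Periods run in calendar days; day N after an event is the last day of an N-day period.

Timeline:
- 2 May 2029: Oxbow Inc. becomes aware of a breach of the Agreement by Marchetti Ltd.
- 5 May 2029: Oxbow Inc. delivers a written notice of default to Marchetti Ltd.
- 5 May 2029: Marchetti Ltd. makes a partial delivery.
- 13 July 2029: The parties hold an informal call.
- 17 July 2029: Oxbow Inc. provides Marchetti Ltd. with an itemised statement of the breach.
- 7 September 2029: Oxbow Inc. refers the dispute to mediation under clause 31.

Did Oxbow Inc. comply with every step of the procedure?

Step 1: 67 days after 2 May 2029 (when the breach is discovered) is 8 July 2029; done 5 May 2029 — timely.
Step 2: 74 days after 5 May 2029 (when the default notice is delivered) is 18 July 2029; completed 17 July 2029, before the deadline.
Step 3: 22 days after 17 August 2029 (end of the 31-day response period, which began when the itemised statement is provided on 17 July 2029) is 8 September 2029; completed 7 September 2029, before the deadline.

Yes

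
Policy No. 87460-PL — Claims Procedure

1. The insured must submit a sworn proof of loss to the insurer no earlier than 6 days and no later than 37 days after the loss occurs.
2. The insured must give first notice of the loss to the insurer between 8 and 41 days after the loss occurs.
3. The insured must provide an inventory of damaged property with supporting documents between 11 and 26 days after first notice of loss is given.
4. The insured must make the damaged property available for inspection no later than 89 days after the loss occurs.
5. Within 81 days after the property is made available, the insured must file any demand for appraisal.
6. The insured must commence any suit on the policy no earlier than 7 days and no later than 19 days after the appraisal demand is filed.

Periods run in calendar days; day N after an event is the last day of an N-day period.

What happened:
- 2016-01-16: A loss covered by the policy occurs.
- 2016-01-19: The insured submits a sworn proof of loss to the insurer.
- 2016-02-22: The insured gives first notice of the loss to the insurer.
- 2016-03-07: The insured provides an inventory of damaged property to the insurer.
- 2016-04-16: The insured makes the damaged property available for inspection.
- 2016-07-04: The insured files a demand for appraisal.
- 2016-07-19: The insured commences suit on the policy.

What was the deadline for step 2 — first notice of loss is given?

Step 2 runs from 2016-01-16, when the loss occurs. The window is 8–41 days after 2016-01-16; it closes on 2016-02-26.

2016-02-26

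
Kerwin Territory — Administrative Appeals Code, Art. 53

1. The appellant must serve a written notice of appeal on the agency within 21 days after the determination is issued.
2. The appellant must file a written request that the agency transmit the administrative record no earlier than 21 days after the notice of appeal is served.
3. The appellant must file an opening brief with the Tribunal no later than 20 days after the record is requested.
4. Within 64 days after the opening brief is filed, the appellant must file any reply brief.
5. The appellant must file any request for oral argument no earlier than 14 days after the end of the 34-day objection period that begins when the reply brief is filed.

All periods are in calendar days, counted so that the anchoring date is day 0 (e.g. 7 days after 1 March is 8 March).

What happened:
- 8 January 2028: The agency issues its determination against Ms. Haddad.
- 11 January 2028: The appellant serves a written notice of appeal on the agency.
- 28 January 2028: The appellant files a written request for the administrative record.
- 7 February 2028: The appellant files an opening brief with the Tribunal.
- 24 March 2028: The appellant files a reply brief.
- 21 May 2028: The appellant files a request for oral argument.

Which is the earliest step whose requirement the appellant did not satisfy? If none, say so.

Step 1 — counting 21 days from 8 January 2028 (when the determination is issued) gives a deadline of 29 January 2028; 11 January 2028 is within that limit.
Step 2 — must wait 21 days from 11 January 2028 (when the notice of appeal is served), so not before 1 February 2028; acted on 28 January 2028, 4 days prematurely.

Step 2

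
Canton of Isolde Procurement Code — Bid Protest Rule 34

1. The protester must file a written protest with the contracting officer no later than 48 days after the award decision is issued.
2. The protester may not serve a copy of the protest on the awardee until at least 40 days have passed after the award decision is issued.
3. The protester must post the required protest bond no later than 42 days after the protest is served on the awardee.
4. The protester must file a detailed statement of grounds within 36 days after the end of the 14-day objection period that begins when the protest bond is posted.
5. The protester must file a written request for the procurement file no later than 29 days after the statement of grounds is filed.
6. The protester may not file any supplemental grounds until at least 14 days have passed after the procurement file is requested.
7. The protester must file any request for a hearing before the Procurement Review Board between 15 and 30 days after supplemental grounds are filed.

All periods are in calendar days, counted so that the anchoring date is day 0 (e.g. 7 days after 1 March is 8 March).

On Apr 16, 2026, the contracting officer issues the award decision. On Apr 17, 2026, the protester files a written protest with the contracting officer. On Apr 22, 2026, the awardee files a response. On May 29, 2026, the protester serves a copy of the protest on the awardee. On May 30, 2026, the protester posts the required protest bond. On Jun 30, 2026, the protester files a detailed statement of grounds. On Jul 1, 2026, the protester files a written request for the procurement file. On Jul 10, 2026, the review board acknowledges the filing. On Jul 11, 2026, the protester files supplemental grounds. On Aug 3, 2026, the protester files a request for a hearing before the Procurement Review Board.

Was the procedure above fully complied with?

No

Step 1 — counting 48 days from Apr 16, 2026 (when the award decision is issued) gives a deadline of Jun 3, 2026; done Apr 17, 2026 — timely.
Step 2 — must wait 40 days from Apr 16, 2026 (when the award decision is issued), so not before May 26, 2026; done May 29, 2026 — permitted.
Step 3 — counting 42 days from May 29, 2026 (when the protest is served on the awardee) gives a deadline of Jul 10, 2026; done May 30, 2026 — timely.
Step 4 — counting 36 days from Jun 13, 2026 (end of the 14-day objection period, which began when the protest bond is posted on May 30, 2026) gives a deadline of Jul 19, 2026; completed Jun 30, 2026, before the deadline.
Step 5 — counting 29 days from Jun 30, 2026 (when the statement of grounds is filed) gives a deadline of Jul 29, 2026; done Jul 1, 2026 — timely.
Step 6 — must wait 14 days from Jul 1, 2026 (when the procurement file is requested), so not before Jul 15, 2026; Jul 11, 2026 is 4 days before the earliest permitted date.
The analysis stops there.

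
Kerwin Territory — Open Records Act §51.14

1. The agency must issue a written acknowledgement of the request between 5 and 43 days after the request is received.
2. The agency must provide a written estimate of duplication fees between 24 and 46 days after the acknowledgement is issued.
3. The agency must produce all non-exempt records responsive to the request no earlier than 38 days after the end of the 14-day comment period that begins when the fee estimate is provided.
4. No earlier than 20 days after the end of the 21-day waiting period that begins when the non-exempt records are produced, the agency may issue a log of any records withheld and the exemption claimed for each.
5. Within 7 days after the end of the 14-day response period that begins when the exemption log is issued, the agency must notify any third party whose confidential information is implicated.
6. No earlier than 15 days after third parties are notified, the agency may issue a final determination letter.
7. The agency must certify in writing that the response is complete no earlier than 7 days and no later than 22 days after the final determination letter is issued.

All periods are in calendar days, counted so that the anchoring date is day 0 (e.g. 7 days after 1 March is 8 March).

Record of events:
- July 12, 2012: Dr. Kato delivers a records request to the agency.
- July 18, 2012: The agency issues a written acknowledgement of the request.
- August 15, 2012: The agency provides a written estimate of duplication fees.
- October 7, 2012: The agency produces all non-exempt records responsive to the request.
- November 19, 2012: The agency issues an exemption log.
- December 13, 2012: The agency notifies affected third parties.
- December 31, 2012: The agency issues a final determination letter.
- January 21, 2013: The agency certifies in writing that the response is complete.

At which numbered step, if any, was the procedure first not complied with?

(1) the permitted window runs from July 12, 2012 + 5 = July 17, 2012 to July 12, 2012 + 43 = August 24, 2012; July 18, 2012 falls inside that range.
(2) the permitted window runs from July 18, 2012 + 24 = August 11, 2012 to July 18, 2012 + 46 = September 2, 2012; done August 15, 2012 — within the window.
(3) permitted from August 29, 2012 + 38 days = October 6, 2012 onward; October 7, 2012 is on or after that date.
(4) permitted from October 28, 2012 + 20 days = November 17, 2012 onward; done November 19, 2012 — permitted.
(5) due by December 3, 2012 + 7 days = December 10, 2012; December 13, 2012 misses that deadline by 3 days.

Step 5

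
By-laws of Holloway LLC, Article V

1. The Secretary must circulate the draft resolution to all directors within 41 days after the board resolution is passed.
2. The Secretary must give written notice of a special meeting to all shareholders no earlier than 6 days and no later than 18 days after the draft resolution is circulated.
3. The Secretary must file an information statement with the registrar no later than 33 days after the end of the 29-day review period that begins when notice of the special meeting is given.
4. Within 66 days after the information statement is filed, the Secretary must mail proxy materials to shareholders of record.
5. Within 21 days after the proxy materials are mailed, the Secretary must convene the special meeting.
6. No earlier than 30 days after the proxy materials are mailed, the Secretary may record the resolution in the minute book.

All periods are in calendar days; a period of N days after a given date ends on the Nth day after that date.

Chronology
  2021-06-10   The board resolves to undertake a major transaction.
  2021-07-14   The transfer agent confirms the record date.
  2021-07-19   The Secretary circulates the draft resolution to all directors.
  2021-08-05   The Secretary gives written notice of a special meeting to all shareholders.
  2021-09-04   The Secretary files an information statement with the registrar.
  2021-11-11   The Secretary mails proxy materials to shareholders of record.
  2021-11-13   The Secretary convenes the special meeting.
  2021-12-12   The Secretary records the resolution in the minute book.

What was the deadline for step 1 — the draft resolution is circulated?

Step 1 runs from 2021-06-10, when the board resolution is passed. 41 days after 2021-06-10 is 2021-07-21.

2021-07-21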